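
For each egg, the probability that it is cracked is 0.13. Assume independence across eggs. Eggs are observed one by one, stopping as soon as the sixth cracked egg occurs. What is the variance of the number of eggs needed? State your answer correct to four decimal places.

Y = total eggs until the sixth success; negative binomial with r=6, p=0.13.
Var(Y) = r(1−p)/p² = 6·0.87 / 0.13² = 308.875740

308.8757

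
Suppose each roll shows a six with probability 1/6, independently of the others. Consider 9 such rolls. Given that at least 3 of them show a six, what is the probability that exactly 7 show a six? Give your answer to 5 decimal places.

0.00050

X ~ Binomial(9, 0.166667). Want P(X=7 | X≥3) = P(X=7) / P(X≥3).
P(X=7) = C(9,7)·0.166667^7·0.833333^2 = 0.0000893
P(X≥3) = 1 − 0.1938067 − 0.3488521 − 0.2790816 = 0.1782596
Ratio = 0.0000893 / 0.1782596 = 0.0005010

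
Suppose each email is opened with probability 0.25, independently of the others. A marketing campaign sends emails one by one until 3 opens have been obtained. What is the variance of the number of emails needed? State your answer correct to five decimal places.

36.00000

Y = total emails until the third success; negative binomial with r=3, p=0.25.
Var(Y) = r(1−p)/p² = 3·0.75 / 0.25² = 36.0000000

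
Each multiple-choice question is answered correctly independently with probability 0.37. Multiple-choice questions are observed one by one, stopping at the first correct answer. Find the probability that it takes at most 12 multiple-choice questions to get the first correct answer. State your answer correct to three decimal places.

0.996

Y = number of multiple-choice questions to the first success; geometric, p = 0.37.
P(Y ≤ 12) = 1 − (1−p)^12 = 1 − 0.00391 = 0.99609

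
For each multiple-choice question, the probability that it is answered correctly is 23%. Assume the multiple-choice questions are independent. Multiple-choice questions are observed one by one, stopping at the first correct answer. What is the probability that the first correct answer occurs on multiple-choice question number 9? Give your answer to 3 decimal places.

0.028

Geometric (trials to first success), p = 0.23.
P(Y = 9) = (1−p)^8 · p = 0.12357 · 0.23 = 0.02842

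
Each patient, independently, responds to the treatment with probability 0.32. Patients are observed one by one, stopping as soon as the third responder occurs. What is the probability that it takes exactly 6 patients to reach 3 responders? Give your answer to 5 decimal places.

Y = trial on which the third success occurs; negative binomial, r=3, p=0.32.
P(Y=6) = C(5,2) · p^3 · (1−p)^3
= 10 · 0.032768 · 0.31443 = 0.1030331

0.10303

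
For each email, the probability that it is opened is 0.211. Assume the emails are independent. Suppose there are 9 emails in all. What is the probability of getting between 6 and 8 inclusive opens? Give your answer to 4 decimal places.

0.0041

X ~ Binomial(9, 0.211); P(6 ≤ X ≤ 8) = Σ C(9,k) p^k (1−p)^(9−k) over k:
  k=6: C(9,6)·0.211^6·0.789^3 = 0.003641
  k=7: C(9,7)·0.211^7·0.789^2 = 0.000417
  k=8: C(9,8)·0.211^8·0.789^1 = 0.000028
Total = 0.004086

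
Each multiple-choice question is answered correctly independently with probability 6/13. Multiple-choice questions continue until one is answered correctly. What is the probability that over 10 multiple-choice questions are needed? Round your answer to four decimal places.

0.0020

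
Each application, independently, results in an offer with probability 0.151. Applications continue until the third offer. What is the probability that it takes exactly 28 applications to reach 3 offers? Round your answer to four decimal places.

Y = trial on which the third success occurs; negative binomial, r=3, p=0.151.
P(Y=28) = C(27,2) · p^3 · (1−p)^25
= 351 · 0.003443 · 0.016699 = 0.020180

0.0202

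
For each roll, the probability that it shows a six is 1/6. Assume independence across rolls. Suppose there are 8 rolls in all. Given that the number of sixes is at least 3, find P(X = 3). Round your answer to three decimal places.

X ~ Binomial(8, 0.166667). Want P(X=3 | X≥3) = P(X=3) / P(X≥3).
P(X=3) = C(8,3)·0.166667^3·0.833333^5 = 0.10419
P(X≥3) = 1 − 0.23257 − 0.37211 − 0.26048 = 0.13485
Ratio = 0.10419 / 0.13485 = 0.77266

0.773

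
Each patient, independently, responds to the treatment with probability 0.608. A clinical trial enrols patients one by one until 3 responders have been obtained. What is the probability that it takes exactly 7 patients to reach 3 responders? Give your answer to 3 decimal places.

Y = trial on which the third success occurs; negative binomial, r=3, p=0.608.
P(Y=7) = C(6,2) · p^3 · (1−p)^4
= 15 · 0.22476 · 0.023613 = 0.07961

0.080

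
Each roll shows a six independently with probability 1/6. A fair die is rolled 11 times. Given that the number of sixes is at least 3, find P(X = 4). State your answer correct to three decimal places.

0.260

X ~ Binomial(11, 0.166667). Want P(X=4 | X≥3) = P(X=4) / P(X≥3).
P(X=4) = C(11,4)·0.166667^4·0.833333^7 = 0.07106
P(X≥3) = 1 − 0.13459 − 0.29609 − 0.29609 = 0.27322
Ratio = 0.07106 / 0.27322 = 0.26009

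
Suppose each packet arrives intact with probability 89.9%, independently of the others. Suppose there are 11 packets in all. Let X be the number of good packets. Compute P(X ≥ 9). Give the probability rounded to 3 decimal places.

X ~ Binomial(11, 0.899); P(X ≥ 9) = Σ C(11,k) p^k (1−p)^(11−k) over k:
  k=9: C(11,9)·0.899^9·0.101^2 = 0.21520
  k=10: C(11,10)·0.899^10·0.101^1 = 0.38310
  k=11: C(11,11)·0.899^11·0.101^0 = 0.31000
Total = 0.90830

0.908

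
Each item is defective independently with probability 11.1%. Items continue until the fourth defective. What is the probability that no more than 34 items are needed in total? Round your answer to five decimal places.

0.53058

Finishing within 34 items ⇔ at least 4 successes in the first 34. With X ~ Binomial(34, 0.111), P(Y ≤ 34) = 1 − P(X ≤ 3).
  k=0: C(34,0)·0.111^0·0.889^34 = 0.0183088
  k=1: C(34,1)·0.111^1·0.889^33 = 0.0777249
  k=2: C(34,2)·0.111^2·0.889^32 = 0.1601272
  k=3: C(34,3)·0.111^3·0.889^31 = 0.2132628
1 − 0.4694237 = 0.5305763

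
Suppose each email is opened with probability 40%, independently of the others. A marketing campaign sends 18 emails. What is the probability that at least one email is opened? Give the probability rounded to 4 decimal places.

0.9999

P(at least one) = 1 − P(none) = 1 − (1 − 0.40)^18
= 1 − 0.000102 = 0.999898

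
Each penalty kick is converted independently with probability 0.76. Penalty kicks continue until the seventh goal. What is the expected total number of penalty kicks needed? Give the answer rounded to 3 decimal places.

9.211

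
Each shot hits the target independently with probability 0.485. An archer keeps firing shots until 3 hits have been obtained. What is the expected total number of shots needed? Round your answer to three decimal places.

6.186

Y = total shots until the third success; negative binomial with r=3, p=0.485.
E[Y] = r / p = 3 / 0.485 = 6.18557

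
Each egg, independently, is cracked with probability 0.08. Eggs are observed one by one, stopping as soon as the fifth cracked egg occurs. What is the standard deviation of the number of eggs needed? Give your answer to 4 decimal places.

Y = total eggs until the fifth success; negative binomial with r=5, p=0.08.
SD(Y) = √[r(1−p)/p²] = √(718.750000) = 26.809513

26.8095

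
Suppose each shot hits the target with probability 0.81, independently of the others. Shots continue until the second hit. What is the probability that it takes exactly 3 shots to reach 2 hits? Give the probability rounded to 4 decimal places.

0.2493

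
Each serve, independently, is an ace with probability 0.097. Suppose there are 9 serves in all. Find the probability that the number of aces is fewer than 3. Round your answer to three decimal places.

0.951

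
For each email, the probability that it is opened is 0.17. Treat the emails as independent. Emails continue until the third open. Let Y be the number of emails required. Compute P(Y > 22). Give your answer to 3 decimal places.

0.252

Needing more than 22 emails ⇔ fewer than 3 successes in the first 22. With X ~ Binomial(22, 0.17), P(Y > 22) = P(X ≤ 2).
  k=0: C(22,0)·0.17^0·0.83^22 = 0.01659
  k=1: C(22,1)·0.17^1·0.83^21 = 0.07473
  k=2: C(22,2)·0.17^2·0.83^20 = 0.16072
P(X ≤ 2) = 0.25204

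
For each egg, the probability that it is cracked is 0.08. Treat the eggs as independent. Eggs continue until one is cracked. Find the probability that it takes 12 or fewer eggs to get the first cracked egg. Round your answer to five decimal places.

0.63233

Y = number of eggs to the first success; geometric, p = 0.08.
P(Y ≤ 12) = 1 − (1−p)^12 = 1 − 0.3676664 = 0.6323336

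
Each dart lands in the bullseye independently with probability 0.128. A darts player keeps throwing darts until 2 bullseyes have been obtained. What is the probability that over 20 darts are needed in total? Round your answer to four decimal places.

0.2543

Needing more than 20 darts ⇔ fewer than 2 successes in the first 20. With X ~ Binomial(20, 0.128), P(Y > 20) = P(X ≤ 1).
  k=0: C(20,0)·0.128^0·0.872^20 = 0.064614
  k=1: C(20,1)·0.128^1·0.872^19 = 0.189694
P(X ≤ 1) = 0.254308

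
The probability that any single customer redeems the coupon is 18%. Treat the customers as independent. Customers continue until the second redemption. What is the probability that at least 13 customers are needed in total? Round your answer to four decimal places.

0.3359

Needing more than 12 customers ⇔ fewer than 2 successes in the first 12. With X ~ Binomial(12, 0.18), P(Y > 12) = P(X ≤ 1).
  k=0: C(12,0)·0.18^0·0.82^12 = 0.092420
  k=1: C(12,1)·0.18^1·0.82^11 = 0.243448
P(X ≤ 1) = 0.335868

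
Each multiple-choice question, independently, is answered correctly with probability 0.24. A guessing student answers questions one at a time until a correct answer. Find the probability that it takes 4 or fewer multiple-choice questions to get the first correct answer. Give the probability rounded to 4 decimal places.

Y = number of multiple-choice questions to the first success; geometric, p = 0.24.
P(Y ≤ 4) = 1 − (1−p)^4 = 1 − 0.333622 = 0.666378

0.6664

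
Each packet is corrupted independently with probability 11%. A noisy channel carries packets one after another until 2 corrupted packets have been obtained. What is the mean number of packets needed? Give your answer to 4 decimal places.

18.1818

Y = total packets until the second success; negative binomial with r=2, p=0.11.
E[Y] = r / p = 2 / 0.11 = 18.181818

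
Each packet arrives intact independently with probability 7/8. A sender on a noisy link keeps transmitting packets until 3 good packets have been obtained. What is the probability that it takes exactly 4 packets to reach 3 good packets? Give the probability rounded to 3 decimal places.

0.251

Y = trial on which the third success occurs; negative binomial, r=3, p=0.875.
P(Y=4) = C(3,2) · p^3 · (1−p)^1
= 3 · 0.66992 · 0.125 = 0.25122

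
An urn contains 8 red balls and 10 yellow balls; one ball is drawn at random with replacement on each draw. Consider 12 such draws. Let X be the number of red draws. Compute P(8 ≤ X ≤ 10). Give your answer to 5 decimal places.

X ~ Binomial(12, 0.444444); P(8 ≤ X ≤ 10) = Σ C(12,k) p^k (1−p)^(12−k) over k:
  k=8: C(12,8)·0.444444^8·0.555556^4 = 0.0717885
  k=9: C(12,9)·0.444444^9·0.555556^3 = 0.0255248
  k=10: C(12,10)·0.444444^10·0.555556^2 = 0.0061260
Total = 0.1034393

0.10344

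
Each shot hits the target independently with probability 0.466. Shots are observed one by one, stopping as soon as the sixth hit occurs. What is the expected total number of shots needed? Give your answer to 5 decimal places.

12.87554

Y = total shots until the sixth success; negative binomial with r=6, p=0.466.
E[Y] = r / p = 6 / 0.466 = 12.8755365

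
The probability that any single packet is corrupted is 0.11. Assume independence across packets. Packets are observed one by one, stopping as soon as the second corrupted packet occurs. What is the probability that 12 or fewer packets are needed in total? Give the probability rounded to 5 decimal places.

0.38669

Finishing within 12 packets ⇔ at least 2 successes in the first 12. With X ~ Binomial(12, 0.11), P(Y ≤ 12) = 1 − P(X ≤ 1).
  k=0: C(12,0)·0.11^0·0.89^12 = 0.2469904
  k=1: C(12,1)·0.11^1·0.89^11 = 0.3663228
1 − 0.6133132 = 0.3866868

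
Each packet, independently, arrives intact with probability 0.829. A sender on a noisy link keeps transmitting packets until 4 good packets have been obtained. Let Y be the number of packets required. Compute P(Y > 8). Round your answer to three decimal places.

Needing more than 8 packets ⇔ fewer than 4 successes in the first 8. With X ~ Binomial(8, 0.829), P(Y > 8) = P(X ≤ 3).
  k=0: C(8,0)·0.829^0·0.171^8 = 0.00000
  k=1: C(8,1)·0.829^1·0.171^7 = 0.00003
  k=2: C(8,2)·0.829^2·0.171^6 = 0.00048
  k=3: C(8,3)·0.829^3·0.171^5 = 0.00466
P(X ≤ 3) = 0.00517

0.005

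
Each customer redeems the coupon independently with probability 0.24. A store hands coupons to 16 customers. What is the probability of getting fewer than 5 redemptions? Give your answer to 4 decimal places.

0.6659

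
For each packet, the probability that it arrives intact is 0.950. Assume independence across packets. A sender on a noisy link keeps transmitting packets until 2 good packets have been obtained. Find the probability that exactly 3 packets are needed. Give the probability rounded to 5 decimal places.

0.09025

Y = trial on which the second success occurs; negative binomial, r=2, p=0.95.
P(Y=3) = C(2,1) · p^2 · (1−p)^1
= 2 · 0.9025 · 0.05 = 0.0902500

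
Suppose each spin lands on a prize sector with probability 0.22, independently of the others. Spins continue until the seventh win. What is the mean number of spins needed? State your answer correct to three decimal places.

Y = total spins until the seventh success; negative binomial with r=7, p=0.22.
E[Y] = r / p = 7 / 0.22 = 31.81818

31.818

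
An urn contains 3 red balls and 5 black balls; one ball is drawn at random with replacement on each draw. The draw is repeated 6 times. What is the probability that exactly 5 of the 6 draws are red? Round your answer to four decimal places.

0.0278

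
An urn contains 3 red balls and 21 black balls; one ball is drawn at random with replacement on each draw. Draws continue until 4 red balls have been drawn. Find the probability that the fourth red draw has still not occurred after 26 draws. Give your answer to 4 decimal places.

Needing more than 26 draws ⇔ fewer than 4 successes in the first 26. With X ~ Binomial(26, 0.125), P(Y > 26) = P(X ≤ 3).
  k=0: C(26,0)·0.125^0·0.875^26 = 0.031061
  k=1: C(26,1)·0.125^1·0.875^25 = 0.115368
  k=2: C(26,2)·0.125^2·0.875^24 = 0.206014
  k=3: C(26,3)·0.125^3·0.875^23 = 0.235445
P(X ≤ 3) = 0.587887

0.5879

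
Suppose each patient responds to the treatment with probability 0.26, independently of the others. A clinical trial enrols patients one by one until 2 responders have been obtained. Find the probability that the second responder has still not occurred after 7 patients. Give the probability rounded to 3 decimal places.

Needing more than 7 patients ⇔ fewer than 2 successes in the first 7. With X ~ Binomial(7, 0.26), P(Y > 7) = P(X ≤ 1).
  k=0: C(7,0)·0.26^0·0.74^7 = 0.12151
  k=1: C(7,1)·0.26^1·0.74^6 = 0.29886
P(X ≤ 1) = 0.42037

0.420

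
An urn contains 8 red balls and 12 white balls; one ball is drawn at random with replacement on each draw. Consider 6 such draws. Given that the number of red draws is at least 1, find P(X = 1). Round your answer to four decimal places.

X ~ Binomial(6, 0.40). Want P(X=1 | X≥1) = P(X=1) / P(X≥1).
P(X=1) = C(6,1)·0.40^1·0.60^5 = 0.186624
P(X≥1) = 1 − 0.046656 = 0.953344
Ratio = 0.186624 / 0.953344 = 0.195757

0.1958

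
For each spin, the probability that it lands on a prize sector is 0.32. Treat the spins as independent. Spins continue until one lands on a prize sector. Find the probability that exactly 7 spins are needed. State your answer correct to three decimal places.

0.032

Geometric (trials to first success), p = 0.32.
P(Y = 7) = (1−p)^6 · p = 0.098867 · 0.32 = 0.03164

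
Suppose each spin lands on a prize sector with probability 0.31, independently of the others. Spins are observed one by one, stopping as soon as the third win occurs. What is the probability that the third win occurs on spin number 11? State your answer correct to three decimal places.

0.069

Y = trial on which the third success occurs; negative binomial, r=3, p=0.31.
P(Y=11) = C(10,2) · p^3 · (1−p)^8
= 45 · 0.029791 · 0.05138 = 0.06888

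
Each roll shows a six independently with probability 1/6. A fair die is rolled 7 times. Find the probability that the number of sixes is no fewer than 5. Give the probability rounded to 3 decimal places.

0.002

X ~ Binomial(7, 0.166667); P(X ≥ 5) = Σ C(7,k) p^k (1−p)^(7−k) over k:
  k=5: C(7,5)·0.166667^5·0.833333^2 = 0.00188
  k=6: C(7,6)·0.166667^6·0.833333^1 = 0.00013
  k=7: C(7,7)·0.166667^7·0.833333^0 = 0.00000
Total = 0.00200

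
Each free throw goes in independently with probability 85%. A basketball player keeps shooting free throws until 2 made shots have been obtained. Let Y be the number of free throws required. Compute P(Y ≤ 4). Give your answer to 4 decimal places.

Finishing within 4 free throws ⇔ at least 2 successes in the first 4. With X ~ Binomial(4, 0.85), P(Y ≤ 4) = 1 − P(X ≤ 1).
  k=0: C(4,0)·0.85^0·0.15^4 = 0.000506
  k=1: C(4,1)·0.85^1·0.15^3 = 0.011475
1 − 0.011981 = 0.988019

0.9880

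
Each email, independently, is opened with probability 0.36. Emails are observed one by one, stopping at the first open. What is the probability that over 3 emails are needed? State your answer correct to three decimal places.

0.262

Y = number of emails to the first success; geometric, p = 0.36.
P(Y > 3) = P(first 3 all fail) = (1−p)^3 = 0.26214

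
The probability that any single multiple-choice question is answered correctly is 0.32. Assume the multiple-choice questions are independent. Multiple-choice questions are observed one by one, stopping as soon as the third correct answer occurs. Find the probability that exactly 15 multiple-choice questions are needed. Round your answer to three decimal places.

Y = trial on which the third success occurs; negative binomial, r=3, p=0.32.
P(Y=15) = C(14,2) · p^3 · (1−p)^12
= 91 · 0.032768 · 0.0097748 = 0.02915

0.029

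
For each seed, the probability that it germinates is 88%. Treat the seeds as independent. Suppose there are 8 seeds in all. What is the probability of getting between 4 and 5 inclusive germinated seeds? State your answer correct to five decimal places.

0.05977

X ~ Binomial(8, 0.88); P(4 ≤ X ≤ 5) = Σ C(8,k) p^k (1−p)^(8−k) over k:
  k=4: C(8,4)·0.88^4·0.12^4 = 0.0087047
  k=5: C(8,5)·0.88^5·0.12^3 = 0.0510676
Total = 0.0597723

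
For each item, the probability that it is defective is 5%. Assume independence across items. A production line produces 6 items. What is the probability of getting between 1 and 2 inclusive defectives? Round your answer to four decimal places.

0.2627

X ~ Binomial(6, 0.05); P(1 ≤ X ≤ 2) = Σ C(6,k) p^k (1−p)^(6−k) over k:
  k=1: C(6,1)·0.05^1·0.95^5 = 0.232134
  k=2: C(6,2)·0.05^2·0.95^4 = 0.030544
Total = 0.262678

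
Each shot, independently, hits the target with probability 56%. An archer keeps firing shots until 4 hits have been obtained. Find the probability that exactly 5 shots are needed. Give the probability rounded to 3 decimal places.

Y = trial on which the fourth success occurs; negative binomial, r=4, p=0.56.
P(Y=5) = C(4,3) · p^4 · (1−p)^1
= 4 · 0.098345 · 0.44 = 0.17309

0.173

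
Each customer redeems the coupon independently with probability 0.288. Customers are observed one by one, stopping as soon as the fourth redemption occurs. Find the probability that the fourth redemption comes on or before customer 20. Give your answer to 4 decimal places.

Finishing within 20 customers ⇔ at least 4 successes in the first 20. With X ~ Binomial(20, 0.288), P(Y ≤ 20) = 1 − P(X ≤ 3).
  k=0: C(20,0)·0.288^0·0.712^20 = 0.001121
  k=1: C(20,1)·0.288^1·0.712^19 = 0.009069
  k=2: C(20,2)·0.288^2·0.712^18 = 0.034848
  k=3: C(20,3)·0.288^3·0.712^17 = 0.084575
1 − 0.129613 = 0.870387

0.8704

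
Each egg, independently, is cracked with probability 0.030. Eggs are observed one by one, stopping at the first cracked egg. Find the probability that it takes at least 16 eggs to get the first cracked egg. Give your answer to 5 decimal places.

0.63325

Y = number of eggs to the first success; geometric, p = 0.03.
P(Y > 15) = P(first 15 all fail) = (1−p)^15 = 0.6332512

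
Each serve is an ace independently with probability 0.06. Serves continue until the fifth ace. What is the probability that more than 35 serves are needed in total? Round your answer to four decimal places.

0.9437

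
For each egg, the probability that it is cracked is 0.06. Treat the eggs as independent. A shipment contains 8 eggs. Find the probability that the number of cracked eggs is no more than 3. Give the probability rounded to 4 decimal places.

X ~ Binomial(8, 0.06); P(X ≤ 3) = Σ C(8,k) p^k (1−p)^(8−k) over k:
  k=0: C(8,0)·0.06^0·0.94^8 = 0.609569
  k=1: C(8,1)·0.06^1·0.94^7 = 0.311269
  k=2: C(8,2)·0.06^2·0.94^6 = 0.069539
  k=3: C(8,3)·0.06^3·0.94^5 = 0.008877
Total = 0.999254

0.9993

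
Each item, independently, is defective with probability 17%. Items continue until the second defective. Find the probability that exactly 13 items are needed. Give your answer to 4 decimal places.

0.0447

Y = trial on which the second success occurs; negative binomial, r=2, p=0.17.
P(Y=13) = C(12,1) · p^2 · (1−p)^11
= 12 · 0.0289 · 0.12878 = 0.044662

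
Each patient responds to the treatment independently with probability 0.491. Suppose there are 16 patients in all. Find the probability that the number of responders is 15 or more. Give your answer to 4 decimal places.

0.0002

X ~ Binomial(16, 0.491); P(X ≥ 15) = Σ C(16,k) p^k (1−p)^(16−k) over k:
  k=15: C(16,15)·0.491^15·0.509^1 = 0.000189
  k=16: C(16,16)·0.491^16·0.509^0 = 0.000011
Total = 0.000201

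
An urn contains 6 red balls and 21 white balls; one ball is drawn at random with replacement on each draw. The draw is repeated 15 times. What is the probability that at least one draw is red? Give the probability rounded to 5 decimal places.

0.97694

P(at least one) = 1 − P(none) = 1 − (1 − 0.222222)^15
= 1 − 0.0230586 = 0.9769414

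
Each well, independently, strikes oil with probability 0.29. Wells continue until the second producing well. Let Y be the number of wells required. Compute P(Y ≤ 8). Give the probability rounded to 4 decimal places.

Finishing within 8 wells ⇔ at least 2 successes in the first 8. With X ~ Binomial(8, 0.29), P(Y ≤ 8) = 1 − P(X ≤ 1).
  k=0: C(8,0)·0.29^0·0.71^8 = 0.064575
  k=1: C(8,1)·0.29^1·0.71^7 = 0.211007
1 − 0.275582 = 0.724418

0.7244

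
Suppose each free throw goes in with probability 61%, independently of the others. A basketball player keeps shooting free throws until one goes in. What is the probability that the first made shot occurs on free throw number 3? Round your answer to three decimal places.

Geometric (trials to first success), p = 0.61.
P(Y = 3) = (1−p)^2 · p = 0.1521 · 0.61 = 0.09278

0.093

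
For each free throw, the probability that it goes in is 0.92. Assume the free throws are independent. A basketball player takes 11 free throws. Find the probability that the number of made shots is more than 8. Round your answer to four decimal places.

0.9481

X ~ Binomial(11, 0.92); P(X ≥ 9) = Σ C(11,k) p^k (1−p)^(11−k) over k:
  k=9: C(11,9)·0.92^9·0.08^2 = 0.166201
  k=10: C(11,10)·0.92^10·0.08^1 = 0.382262
  k=11: C(11,11)·0.92^11·0.08^0 = 0.399637
Total = 0.948100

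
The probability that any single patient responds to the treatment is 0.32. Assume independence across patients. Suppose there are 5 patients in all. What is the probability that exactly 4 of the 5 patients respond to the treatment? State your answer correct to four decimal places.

0.0357

X ~ Binomial(n=5, p=0.32).
P(X=4) = C(5,4) · p^4 · (1−p)^1
= 5 · 0.010486 · 0.68 = 0.035652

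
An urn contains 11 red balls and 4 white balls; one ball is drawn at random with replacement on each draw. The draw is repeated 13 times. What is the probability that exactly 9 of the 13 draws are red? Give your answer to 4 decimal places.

X ~ Binomial(n=13, p=0.733333).
P(X=9) = C(13,9) · p^9 · (1−p)^4
= 715 · 0.061336 · 0.0050568 = 0.221765

0.2218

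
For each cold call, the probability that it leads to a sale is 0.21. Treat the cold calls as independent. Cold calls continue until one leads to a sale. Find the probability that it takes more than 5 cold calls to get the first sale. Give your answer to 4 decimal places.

0.3077

Y = number of cold calls to the first success; geometric, p = 0.21.
P(Y > 5) = P(first 5 all fail) = (1−p)^5 = 0.307706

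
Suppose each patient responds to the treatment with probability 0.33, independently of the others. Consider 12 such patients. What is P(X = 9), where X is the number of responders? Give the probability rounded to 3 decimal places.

0.003

X ~ Binomial(n=12, p=0.33).
P(X=9) = C(12,9) · p^9 · (1−p)^3
= 220 · 4.6411e-05 · 0.30076 = 0.00307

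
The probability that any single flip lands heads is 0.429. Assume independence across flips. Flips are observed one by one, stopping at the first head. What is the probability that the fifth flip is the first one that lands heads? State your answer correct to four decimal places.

0.0456

Geometric (trials to first success), p = 0.429.
P(Y = 5) = (1−p)^4 · p = 0.1063 · 0.429 = 0.045604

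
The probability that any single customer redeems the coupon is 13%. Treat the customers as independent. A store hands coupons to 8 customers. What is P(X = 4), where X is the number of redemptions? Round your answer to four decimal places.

X ~ Binomial(n=8, p=0.13).
P(X=4) = C(8,4) · p^4 · (1−p)^4
= 70 · 0.00028561 · 0.5729 = 0.011454

0.0115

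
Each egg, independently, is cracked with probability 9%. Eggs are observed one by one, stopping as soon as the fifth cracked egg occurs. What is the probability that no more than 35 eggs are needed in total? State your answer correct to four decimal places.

Finishing within 35 eggs ⇔ at least 5 successes in the first 35. With X ~ Binomial(35, 0.09), P(Y ≤ 35) = 1 − P(X ≤ 4).
  k=0: C(35,0)·0.09^0·0.91^35 = 0.036851
  k=1: C(35,1)·0.09^1·0.91^34 = 0.127561
  k=2: C(35,2)·0.09^2·0.91^33 = 0.214471
  k=3: C(35,3)·0.09^3·0.91^32 = 0.233325
  k=4: C(35,4)·0.09^4·0.91^31 = 0.184609
1 − 0.796817 = 0.203183

0.2032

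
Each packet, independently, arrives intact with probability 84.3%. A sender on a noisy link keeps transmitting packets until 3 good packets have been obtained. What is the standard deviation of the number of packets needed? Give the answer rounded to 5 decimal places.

0.81411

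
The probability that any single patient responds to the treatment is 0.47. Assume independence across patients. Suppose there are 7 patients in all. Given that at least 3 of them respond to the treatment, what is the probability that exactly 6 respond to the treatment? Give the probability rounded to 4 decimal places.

0.0554

X ~ Binomial(7, 0.47). Want P(X=6 | X≥3) = P(X=6) / P(X≥3).
P(X=6) = C(7,6)·0.47^6·0.53^1 = 0.039991
P(X≥3) = 1 − 0.011747 − 0.072921 − 0.193997 = 0.721335
Ratio = 0.039991 / 0.721335 = 0.055440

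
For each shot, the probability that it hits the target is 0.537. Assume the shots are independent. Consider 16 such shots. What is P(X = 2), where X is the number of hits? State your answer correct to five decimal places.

0.00072

X ~ Binomial(n=16, p=0.537).
P(X=2) = C(16,2) · p^2 · (1−p)^14
= 120 · 0.28837 · 2.0803e-05 = 0.0007199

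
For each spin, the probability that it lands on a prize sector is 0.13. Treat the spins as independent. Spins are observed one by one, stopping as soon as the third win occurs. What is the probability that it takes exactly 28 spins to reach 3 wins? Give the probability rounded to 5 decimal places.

0.02372

Y = trial on which the third success occurs; negative binomial, r=3, p=0.13.
P(Y=28) = C(27,2) · p^3 · (1−p)^25
= 351 · 0.002197 · 0.03076 = 0.0237202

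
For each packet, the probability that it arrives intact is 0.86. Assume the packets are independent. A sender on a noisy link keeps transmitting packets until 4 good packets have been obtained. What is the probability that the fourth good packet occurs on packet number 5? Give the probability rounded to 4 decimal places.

0.3063

Y = trial on which the fourth success occurs; negative binomial, r=4, p=0.86.
P(Y=5) = C(4,3) · p^4 · (1−p)^1
= 4 · 0.54701 · 0.14 = 0.306325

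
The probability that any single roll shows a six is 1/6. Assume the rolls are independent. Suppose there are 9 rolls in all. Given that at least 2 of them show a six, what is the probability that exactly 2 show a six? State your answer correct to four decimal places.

X ~ Binomial(9, 0.166667). Want P(X=2 | X≥2) = P(X=2) / P(X≥2).
P(X=2) = C(9,2)·0.166667^2·0.833333^7 = 0.279082
P(X≥2) = 1 − 0.193807 − 0.348852 = 0.457341
Ratio = 0.279082 / 0.457341 = 0.610226

0.6102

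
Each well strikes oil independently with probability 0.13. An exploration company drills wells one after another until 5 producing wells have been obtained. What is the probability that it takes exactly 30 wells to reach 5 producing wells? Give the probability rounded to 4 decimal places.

Y = trial on which the fifth success occurs; negative binomial, r=5, p=0.13.
P(Y=30) = C(29,4) · p^5 · (1−p)^25
= 23751 · 3.7129e-05 · 0.03076 = 0.027126

0.0271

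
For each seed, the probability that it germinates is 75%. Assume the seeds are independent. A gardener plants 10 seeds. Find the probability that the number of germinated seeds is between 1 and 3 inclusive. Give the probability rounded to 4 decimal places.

X ~ Binomial(10, 0.75); P(1 ≤ X ≤ 3) = Σ C(10,k) p^k (1−p)^(10−k) over k:
  k=1: C(10,1)·0.75^1·0.25^9 = 0.000029
  k=2: C(10,2)·0.75^2·0.25^8 = 0.000386
  k=3: C(10,3)·0.75^3·0.25^7 = 0.003090
Total = 0.003505

0.0035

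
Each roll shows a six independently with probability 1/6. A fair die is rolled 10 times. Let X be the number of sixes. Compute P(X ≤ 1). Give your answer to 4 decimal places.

X ~ Binomial(10, 0.166667); P(X ≤ 1) = Σ C(10,k) p^k (1−p)^(10−k) over k:
  k=0: C(10,0)·0.166667^0·0.833333^10 = 0.161506
  k=1: C(10,1)·0.166667^1·0.833333^9 = 0.323011
Total = 0.484517

0.4845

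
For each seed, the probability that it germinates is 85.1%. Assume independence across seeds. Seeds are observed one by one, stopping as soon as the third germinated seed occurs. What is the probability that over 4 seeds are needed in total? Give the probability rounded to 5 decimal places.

Needing more than 4 seeds ⇔ fewer than 3 successes in the first 4. With X ~ Binomial(4, 0.851), P(Y > 4) = P(X ≤ 2).
  k=0: C(4,0)·0.851^0·0.149^4 = 0.0004929
  k=1: C(4,1)·0.851^1·0.149^3 = 0.0112603
  k=2: C(4,2)·0.851^2·0.149^2 = 0.0964679
P(X ≤ 2) = 0.1082211

0.10822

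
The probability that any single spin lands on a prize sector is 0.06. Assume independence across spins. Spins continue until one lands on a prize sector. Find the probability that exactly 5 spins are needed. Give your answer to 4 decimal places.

Geometric (trials to first success), p = 0.06.
P(Y = 5) = (1−p)^4 · p = 0.78075 · 0.06 = 0.046845

0.0468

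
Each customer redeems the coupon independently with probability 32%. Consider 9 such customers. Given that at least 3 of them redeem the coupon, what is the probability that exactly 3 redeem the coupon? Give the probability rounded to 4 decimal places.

0.4617

X ~ Binomial(9, 0.32). Want P(X=3 | X≥3) = P(X=3) / P(X≥3).
P(X=3) = C(9,3)·0.32^3·0.68^6 = 0.272134
P(X≥3) = 1 − 0.031087 − 0.131663 − 0.247836 = 0.589414
Ratio = 0.272134 / 0.589414 = 0.461703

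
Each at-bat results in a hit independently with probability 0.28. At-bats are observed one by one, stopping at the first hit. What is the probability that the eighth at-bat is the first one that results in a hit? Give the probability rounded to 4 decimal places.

0.0281

Geometric (trials to first success), p = 0.28.
P(Y = 8) = (1−p)^7 · p = 0.10031 · 0.28 = 0.028086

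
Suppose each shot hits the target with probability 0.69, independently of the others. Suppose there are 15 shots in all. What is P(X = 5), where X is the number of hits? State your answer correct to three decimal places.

0.004

X ~ Binomial(n=15, p=0.69).
P(X=5) = C(15,5) · p^5 · (1−p)^10
= 3003 · 0.1564 · 8.1963e-06 = 0.00385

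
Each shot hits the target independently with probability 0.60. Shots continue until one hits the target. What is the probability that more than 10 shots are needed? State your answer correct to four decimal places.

Y = number of shots to the first success; geometric, p = 0.60.
P(Y > 10) = P(first 10 all fail) = (1−p)^10 = 0.000105

0.0001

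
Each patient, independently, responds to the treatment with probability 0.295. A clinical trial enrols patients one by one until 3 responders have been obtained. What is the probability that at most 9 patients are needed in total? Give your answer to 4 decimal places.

Finishing within 9 patients ⇔ at least 3 successes in the first 9. With X ~ Binomial(9, 0.295), P(Y ≤ 9) = 1 − P(X ≤ 2).
  k=0: C(9,0)·0.295^0·0.705^9 = 0.043023
  k=1: C(9,1)·0.295^1·0.705^8 = 0.162023
  k=2: C(9,2)·0.295^2·0.705^7 = 0.271188
1 − 0.476234 = 0.523766

0.5238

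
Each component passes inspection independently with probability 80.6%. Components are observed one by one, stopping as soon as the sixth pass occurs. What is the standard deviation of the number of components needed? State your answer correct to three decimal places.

Y = total components until the sixth success; negative binomial with r=6, p=0.806.
SD(Y) = √[r(1−p)/p²] = √(1.79177) = 1.33857

1.339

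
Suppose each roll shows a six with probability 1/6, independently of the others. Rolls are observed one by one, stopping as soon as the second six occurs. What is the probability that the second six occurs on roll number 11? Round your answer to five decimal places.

Y = trial on which the second success occurs; negative binomial, r=2, p=0.166667.
P(Y=11) = C(10,1) · p^2 · (1−p)^9
= 10 · 0.027778 · 0.19381 = 0.0538352

0.05384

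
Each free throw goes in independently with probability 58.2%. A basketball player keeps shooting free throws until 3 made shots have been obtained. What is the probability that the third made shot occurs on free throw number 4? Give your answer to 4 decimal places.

0.2472

Y = trial on which the third success occurs; negative binomial, r=3, p=0.582.
P(Y=4) = C(3,2) · p^3 · (1−p)^1
= 3 · 0.19714 · 0.418 = 0.247210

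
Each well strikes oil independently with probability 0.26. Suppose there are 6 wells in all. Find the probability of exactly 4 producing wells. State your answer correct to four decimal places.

0.0375

X ~ Binomial(n=6, p=0.26).
P(X=4) = C(6,4) · p^4 · (1−p)^2
= 15 · 0.0045698 · 0.5476 = 0.037536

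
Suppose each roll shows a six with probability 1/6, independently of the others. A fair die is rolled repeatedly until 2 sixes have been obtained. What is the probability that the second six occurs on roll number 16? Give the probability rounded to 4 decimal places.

Y = trial on which the second success occurs; negative binomial, r=2, p=0.166667.
P(Y=16) = C(15,1) · p^2 · (1−p)^14
= 15 · 0.027778 · 0.077887 = 0.032453

0.0325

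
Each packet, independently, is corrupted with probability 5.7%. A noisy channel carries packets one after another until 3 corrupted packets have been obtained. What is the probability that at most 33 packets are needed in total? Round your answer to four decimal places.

0.2901

Finishing within 33 packets ⇔ at least 3 successes in the first 33. With X ~ Binomial(33, 0.057), P(Y ≤ 33) = 1 − P(X ≤ 2).
  k=0: C(33,0)·0.057^0·0.943^33 = 0.144174
  k=1: C(33,1)·0.057^1·0.943^32 = 0.287583
  k=2: C(33,2)·0.057^2·0.943^31 = 0.278129
1 − 0.709885 = 0.290115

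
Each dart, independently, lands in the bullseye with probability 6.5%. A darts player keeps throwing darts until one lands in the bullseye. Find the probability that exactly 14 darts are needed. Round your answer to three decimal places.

Geometric (trials to first success), p = 0.065.
P(Y = 14) = (1−p)^13 · p = 0.4174 · 0.065 = 0.02713

0.027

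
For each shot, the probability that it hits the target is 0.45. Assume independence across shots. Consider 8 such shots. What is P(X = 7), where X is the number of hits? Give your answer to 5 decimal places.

0.01644

X ~ Binomial(n=8, p=0.45).
P(X=7) = C(8,7) · p^7 · (1−p)^1
= 8 · 0.0037367 · 0.55 = 0.0164415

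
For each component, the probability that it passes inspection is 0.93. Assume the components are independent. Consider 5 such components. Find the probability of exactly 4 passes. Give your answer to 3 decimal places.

0.262

X ~ Binomial(n=5, p=0.93).
P(X=4) = C(5,4) · p^4 · (1−p)^1
= 5 · 0.74805 · 0.07 = 0.26182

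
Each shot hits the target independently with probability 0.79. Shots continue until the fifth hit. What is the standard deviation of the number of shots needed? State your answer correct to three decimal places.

1.297

Y = total shots until the fifth success; negative binomial with r=5, p=0.79.
SD(Y) = √[r(1−p)/p²] = √(1.68242) = 1.29708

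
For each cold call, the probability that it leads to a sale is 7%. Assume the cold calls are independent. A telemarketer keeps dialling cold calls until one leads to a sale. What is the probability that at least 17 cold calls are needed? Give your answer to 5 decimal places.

Y = number of cold calls to the first success; geometric, p = 0.07.
P(Y > 16) = P(first 16 all fail) = (1−p)^16 = 0.3131318

0.31313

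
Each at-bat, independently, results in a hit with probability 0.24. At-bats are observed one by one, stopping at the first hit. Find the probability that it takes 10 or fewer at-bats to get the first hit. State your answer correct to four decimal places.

0.9357

Y = number of at-bats to the first success; geometric, p = 0.24.
P(Y ≤ 10) = 1 − (1−p)^10 = 1 − 0.064289 = 0.935711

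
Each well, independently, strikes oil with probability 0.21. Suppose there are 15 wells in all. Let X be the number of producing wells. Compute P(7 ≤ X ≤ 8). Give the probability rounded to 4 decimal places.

X ~ Binomial(15, 0.21); P(7 ≤ X ≤ 8) = Σ C(15,k) p^k (1−p)^(15−k) over k:
  k=7: C(15,7)·0.21^7·0.79^8 = 0.017583
  k=8: C(15,8)·0.21^8·0.79^7 = 0.004674
Total = 0.022257

0.0223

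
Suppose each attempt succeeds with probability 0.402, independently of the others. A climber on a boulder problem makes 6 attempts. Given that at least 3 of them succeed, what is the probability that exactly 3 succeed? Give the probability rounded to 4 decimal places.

0.6043

X ~ Binomial(6, 0.402). Want P(X=3 | X≥3) = P(X=3) / P(X≥3).
P(X=3) = C(6,3)·0.402^3·0.598^3 = 0.277851
P(X≥3) = 1 − 0.045731 − 0.184452 − 0.309990 = 0.459827
Ratio = 0.277851 / 0.459827 = 0.604251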